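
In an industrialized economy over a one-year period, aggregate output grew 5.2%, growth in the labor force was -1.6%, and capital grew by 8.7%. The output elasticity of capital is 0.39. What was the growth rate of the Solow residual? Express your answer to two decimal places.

The Solow residual growth was 2.78%.

Labor's share = 1 − 0.39 = 0.61.
Capital: 0.39 × 8.7 = 3.393 pp.
The labor force: 0.61 × (-1.6) = -0.976 pp.
TFP growth = 5.2 − 2.417 = 2.783%.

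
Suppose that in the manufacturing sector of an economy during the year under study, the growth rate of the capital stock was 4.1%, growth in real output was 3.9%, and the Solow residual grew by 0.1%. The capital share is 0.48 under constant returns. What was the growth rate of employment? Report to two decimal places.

3.52%

Labor's share = 1 − 0.48 = 0.52.
gY = gA + 0.48×4.1 + 0.52×g.
0.52×g = 3.9 − 0.1 − 1.968 = 1.832.
g = 1.832 / 0.52 = 3.5231%.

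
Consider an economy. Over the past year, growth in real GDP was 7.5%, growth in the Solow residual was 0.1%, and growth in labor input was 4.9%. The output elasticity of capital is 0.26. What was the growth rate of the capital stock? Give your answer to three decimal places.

Labor's share = 1 − 0.26 = 0.74.
gY = gA + 0.74×4.9 + 0.26×g.
0.26×g = 7.5 − 0.1 − 3.626 = 3.774.
g = 3.774 / 0.26 = 14.51538%.

The capital stock grew 14.515%.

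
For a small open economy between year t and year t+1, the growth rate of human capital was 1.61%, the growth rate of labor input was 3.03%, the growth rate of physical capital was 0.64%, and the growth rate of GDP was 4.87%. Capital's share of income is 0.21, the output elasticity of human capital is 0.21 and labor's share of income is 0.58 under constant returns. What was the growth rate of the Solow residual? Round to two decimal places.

2.64%

Labor's share = 1 − 0.21 − 0.21 = 0.58.
Physical capital: 0.21 × 0.64 = 0.1344 pp.
Human capital: 0.21 × 1.61 = 0.3381 pp.
Labor input: 0.58 × 3.03 = 1.7574 pp.
TFP growth = 4.87 − 2.2299 = 2.6401%.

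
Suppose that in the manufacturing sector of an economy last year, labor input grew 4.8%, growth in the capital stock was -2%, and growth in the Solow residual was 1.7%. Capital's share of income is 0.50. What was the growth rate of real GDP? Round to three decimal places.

Labor's share = 1 − 0.5 = 0.5.
The capital stock: 0.5 × (-2) = -1 pp.
Labor input: 0.5 × 4.8 = 2.4 pp.
Output growth = 1.7 + 1.4 = 3.1%.

3.100%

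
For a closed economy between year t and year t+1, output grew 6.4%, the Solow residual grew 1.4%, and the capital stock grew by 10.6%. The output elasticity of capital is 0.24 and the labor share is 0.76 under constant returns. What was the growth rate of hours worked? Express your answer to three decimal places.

Labor's share = 1 − 0.24 = 0.76.
gY = gA + 0.24×10.6 + 0.76×g.
0.76×g = 6.4 − 1.4 − 2.544 = 2.456.
g = 2.456 / 0.76 = 3.23158%.

3.232%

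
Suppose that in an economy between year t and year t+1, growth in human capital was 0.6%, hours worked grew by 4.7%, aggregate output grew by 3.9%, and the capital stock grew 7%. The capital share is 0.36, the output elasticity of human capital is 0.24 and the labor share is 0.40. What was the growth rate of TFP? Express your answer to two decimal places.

Labor's share = 1 − 0.36 − 0.24 = 0.4.
The capital stock: 0.36 × 7 = 2.52 pp.
Human capital: 0.24 × 0.6 = 0.144 pp.
Hours worked: 0.4 × 4.7 = 1.88 pp.
TFP growth = 3.9 − 4.544 = -0.644%.

-0.64%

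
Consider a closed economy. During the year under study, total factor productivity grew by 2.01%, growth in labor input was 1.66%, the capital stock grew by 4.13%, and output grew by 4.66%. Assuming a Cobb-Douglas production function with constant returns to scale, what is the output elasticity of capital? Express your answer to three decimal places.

gY = gA + α·gK + (1−α)·gL, so gY − gA − gL = α(gK − gL).
4.66 − 2.01 − 1.66 = α × (4.13 − 1.66).
0.99 = 2.47 α, so α = 0.40081.

0.401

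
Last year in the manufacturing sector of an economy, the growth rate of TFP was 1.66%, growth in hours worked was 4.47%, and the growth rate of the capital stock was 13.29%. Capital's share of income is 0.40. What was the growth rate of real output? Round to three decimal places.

Real output growth was 9.658%.

Labor's share = 1 − 0.4 = 0.6.
The capital stock: 0.4 × 13.29 = 5.316 pp.
Hours worked: 0.6 × 4.47 = 2.682 pp.
Output growth = 1.66 + 7.998 = 9.658%.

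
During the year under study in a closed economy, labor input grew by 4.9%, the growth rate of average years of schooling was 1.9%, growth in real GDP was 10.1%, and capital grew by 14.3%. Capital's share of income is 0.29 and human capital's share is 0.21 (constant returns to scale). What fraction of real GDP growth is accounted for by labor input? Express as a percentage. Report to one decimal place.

Labor's share = 1 − 0.29 − 0.21 = 0.5.
Labor input contributed 0.5 × 4.9 = 2.45 pp.
Share of growth = 2.45 / 10.1 × 100 = 24.257%.

24.3%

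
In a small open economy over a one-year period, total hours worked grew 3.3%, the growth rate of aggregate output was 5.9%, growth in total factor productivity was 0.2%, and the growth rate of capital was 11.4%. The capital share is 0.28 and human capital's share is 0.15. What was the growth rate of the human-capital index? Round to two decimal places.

Labor's share = 1 − 0.28 − 0.15 = 0.57.
gY = gA + 0.28×11.4 + 0.57×3.3 + 0.15×g.
0.15×g = 5.9 − 0.2 − 5.073 = 0.627.
g = 0.627 / 0.15 = 4.18%.

4.18%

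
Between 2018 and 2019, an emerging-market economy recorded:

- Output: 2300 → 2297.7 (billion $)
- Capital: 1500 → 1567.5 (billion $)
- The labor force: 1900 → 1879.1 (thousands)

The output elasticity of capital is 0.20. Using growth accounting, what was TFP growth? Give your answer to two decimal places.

Output growth = (2297.7 − 2300) / 2300 = -0.1%.
Capital growth = (1567.5 − 1500) / 1500 = 4.5%.
The labor force growth = (1879.1 − 1900) / 1900 = -1.1%.
Labor's share = 1 − 0.2 = 0.8.
Capital: 0.2 × 4.5 = 0.9 pp.
The labor force: 0.8 × (-1.1) = -0.88 pp.
TFP growth = -0.1 − 0.02 = -0.12%.

-0.12%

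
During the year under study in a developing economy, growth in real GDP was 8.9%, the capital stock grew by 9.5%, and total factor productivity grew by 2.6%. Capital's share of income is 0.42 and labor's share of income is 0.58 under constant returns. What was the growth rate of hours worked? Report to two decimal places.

Hours worked grew 3.98%.

Labor's share = 1 − 0.42 = 0.58.
gY = gA + 0.42×9.5 + 0.58×g.
0.58×g = 8.9 − 2.6 − 3.99 = 2.31.
g = 2.31 / 0.58 = 3.9828%.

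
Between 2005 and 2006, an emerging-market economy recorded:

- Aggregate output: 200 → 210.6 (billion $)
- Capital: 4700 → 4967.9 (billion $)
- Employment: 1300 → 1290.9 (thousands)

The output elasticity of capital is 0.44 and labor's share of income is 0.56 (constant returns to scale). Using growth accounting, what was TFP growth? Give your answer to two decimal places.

Aggregate output growth = (210.6 − 200) / 200 = 5.3%.
Capital growth = (4967.9 − 4700) / 4700 = 5.7%.
Employment growth = (1290.9 − 1300) / 1300 = -0.7%.
Labor's share = 1 − 0.44 = 0.56.
Capital: 0.44 × 5.7 = 2.508 pp.
Employment: 0.56 × (-0.7) = -0.392 pp.
TFP growth = 5.3 − 2.116 = 3.184%.

TFP growth was 3.18%.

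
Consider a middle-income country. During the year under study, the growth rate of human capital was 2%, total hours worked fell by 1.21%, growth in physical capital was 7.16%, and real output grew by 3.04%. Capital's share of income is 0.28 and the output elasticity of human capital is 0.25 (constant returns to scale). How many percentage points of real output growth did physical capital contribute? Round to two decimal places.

Contribution = share × growth = 0.28 × 7.16 = 2.0048 pp.

2.00 percentage points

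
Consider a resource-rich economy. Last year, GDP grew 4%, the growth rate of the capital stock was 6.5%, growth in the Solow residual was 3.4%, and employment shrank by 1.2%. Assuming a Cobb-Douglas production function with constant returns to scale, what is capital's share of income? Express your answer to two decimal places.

gY = gA + α·gK + (1−α)·gL, so gY − gA − gL = α(gK − gL).
4 − 3.4 + 1.2 = α × (6.5 − (-1.2)).
1.8 = 7.7 α, so α = 0.2338.

α = 0.23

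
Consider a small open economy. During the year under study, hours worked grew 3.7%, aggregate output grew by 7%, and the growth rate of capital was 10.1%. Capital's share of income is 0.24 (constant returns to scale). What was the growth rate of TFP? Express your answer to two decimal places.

1.76%

Labor's share = 1 − 0.24 = 0.76.
Capital: 0.24 × 10.1 = 2.424 pp.
Hours worked: 0.76 × 3.7 = 2.812 pp.
TFP growth = 7 − 5.236 = 1.764%.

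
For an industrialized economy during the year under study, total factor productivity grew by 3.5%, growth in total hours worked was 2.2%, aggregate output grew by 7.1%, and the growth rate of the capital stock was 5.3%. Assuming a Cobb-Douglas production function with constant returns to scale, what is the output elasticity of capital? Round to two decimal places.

gY = gA + α·gK + (1−α)·gL, so gY − gA − gL = α(gK − gL).
7.1 − 3.5 − 2.2 = α × (5.3 − 2.2).
1.4 = 3.1 α, so α = 0.4516.

α = 0.45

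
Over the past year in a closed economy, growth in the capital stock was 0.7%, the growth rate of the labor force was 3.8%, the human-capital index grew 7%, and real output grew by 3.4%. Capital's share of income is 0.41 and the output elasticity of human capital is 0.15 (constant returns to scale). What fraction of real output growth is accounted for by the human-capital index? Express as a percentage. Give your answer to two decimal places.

The human-capital index contributed 0.15 × 7 = 1.05 pp.
Share of growth = 1.05 / 3.4 × 100 = 30.8824%.

30.88%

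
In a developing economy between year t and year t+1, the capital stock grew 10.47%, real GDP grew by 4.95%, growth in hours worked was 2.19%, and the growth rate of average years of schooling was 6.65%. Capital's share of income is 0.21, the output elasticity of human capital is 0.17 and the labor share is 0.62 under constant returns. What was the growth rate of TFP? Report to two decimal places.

0.26%

Labor's share = 1 − 0.21 − 0.17 = 0.62.
The capital stock: 0.21 × 10.47 = 2.1987 pp.
Average years of schooling: 0.17 × 6.65 = 1.1305 pp.
Hours worked: 0.62 × 2.19 = 1.3578 pp.
TFP growth = 4.95 − 4.687 = 0.263%.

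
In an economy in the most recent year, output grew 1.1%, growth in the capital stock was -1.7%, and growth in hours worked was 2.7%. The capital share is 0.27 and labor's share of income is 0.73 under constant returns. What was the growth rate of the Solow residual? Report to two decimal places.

-0.41%

Labor's share = 1 − 0.27 = 0.73.
The capital stock: 0.27 × (-1.7) = -0.459 pp.
Hours worked: 0.73 × 2.7 = 1.971 pp.
TFP growth = 1.1 − 1.512 = -0.412%.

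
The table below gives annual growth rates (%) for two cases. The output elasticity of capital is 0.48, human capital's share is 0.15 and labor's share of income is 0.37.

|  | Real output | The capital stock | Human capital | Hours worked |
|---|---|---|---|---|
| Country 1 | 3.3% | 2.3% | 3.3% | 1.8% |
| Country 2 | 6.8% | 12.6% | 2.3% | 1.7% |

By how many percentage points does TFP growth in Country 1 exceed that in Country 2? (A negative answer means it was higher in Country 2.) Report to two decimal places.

Labor's share = 1 − 0.48 − 0.15 = 0.37.
Country 1: TFP = 3.3 − 1.104 − 0.495 − 0.666 = 1.035%.
Country 2: TFP = 6.8 − 6.048 − 0.345 − 0.629 = -0.222%.
Difference = 1.035 − (-0.222) = 1.257 pp.

1.26 percentage points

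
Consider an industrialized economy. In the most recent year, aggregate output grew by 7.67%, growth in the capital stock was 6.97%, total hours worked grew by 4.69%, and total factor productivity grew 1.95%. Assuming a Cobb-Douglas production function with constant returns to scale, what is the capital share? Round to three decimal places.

α = 0.452

gY = gA + α·gK + (1−α)·gL, so gY − gA − gL = α(gK − gL).
7.67 − 1.95 − 4.69 = α × (6.97 − 4.69).
1.03 = 2.28 α, so α = 0.45175.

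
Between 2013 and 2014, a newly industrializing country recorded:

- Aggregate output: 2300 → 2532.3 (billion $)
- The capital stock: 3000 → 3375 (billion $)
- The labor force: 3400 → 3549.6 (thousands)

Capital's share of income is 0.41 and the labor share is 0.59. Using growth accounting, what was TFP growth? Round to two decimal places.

Aggregate output growth = (2532.3 − 2300) / 2300 = 10.1%.
The capital stock growth = (3375 − 3000) / 3000 = 12.5%.
The labor force growth = (3549.6 − 3400) / 3400 = 4.4%.
Labor's share = 1 − 0.41 = 0.59.
The capital stock: 0.41 × 12.5 = 5.125 pp.
The labor force: 0.59 × 4.4 = 2.596 pp.
TFP growth = 10.1 − 7.721 = 2.379%.

TFP grew 2.38%.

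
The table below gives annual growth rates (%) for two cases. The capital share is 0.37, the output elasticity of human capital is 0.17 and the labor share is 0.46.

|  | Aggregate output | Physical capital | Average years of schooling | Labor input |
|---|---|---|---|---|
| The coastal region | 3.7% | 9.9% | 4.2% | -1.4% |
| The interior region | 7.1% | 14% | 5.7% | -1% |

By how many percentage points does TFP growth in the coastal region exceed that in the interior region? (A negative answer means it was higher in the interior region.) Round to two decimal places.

Labor's share = 1 − 0.37 − 0.17 = 0.46.
The coastal region: TFP = 3.7 − 3.663 − 0.714 + 0.644 = -0.033%.
The interior region: TFP = 7.1 − 5.18 − 0.969 + 0.46 = 1.411%.
Difference = -0.033 − (1.411) = -1.444 pp.

-1.44 percentage points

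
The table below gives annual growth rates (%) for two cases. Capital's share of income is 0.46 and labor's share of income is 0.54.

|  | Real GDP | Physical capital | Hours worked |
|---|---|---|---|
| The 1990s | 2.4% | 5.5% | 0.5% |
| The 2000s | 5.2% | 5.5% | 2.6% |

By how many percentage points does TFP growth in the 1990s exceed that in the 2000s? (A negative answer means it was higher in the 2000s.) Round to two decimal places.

-1.67 percentage points

Labor's share = 1 − 0.46 = 0.54.
The 1990s: TFP = 2.4 − 2.53 − 0.27 = -0.4%.
The 2000s: TFP = 5.2 − 2.53 − 1.404 = 1.266%.
Difference = -0.4 − (1.266) = -1.666 pp.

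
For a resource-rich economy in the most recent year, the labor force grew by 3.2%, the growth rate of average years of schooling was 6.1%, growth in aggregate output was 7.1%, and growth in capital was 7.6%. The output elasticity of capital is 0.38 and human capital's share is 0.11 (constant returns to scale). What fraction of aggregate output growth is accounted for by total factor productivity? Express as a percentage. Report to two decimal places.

Labor's share = 1 − 0.38 − 0.11 = 0.51.
Capital: 0.38 × 7.6 = 2.888 pp.
Average years of schooling: 0.11 × 6.1 = 0.671 pp.
The labor force: 0.51 × 3.2 = 1.632 pp.
TFP growth = 7.1 − 5.191 = 1.909%.
TFP share of growth = 1.909 / 7.1 × 100 = 26.8873%.

Total factor productivity accounted for 26.89% of growth.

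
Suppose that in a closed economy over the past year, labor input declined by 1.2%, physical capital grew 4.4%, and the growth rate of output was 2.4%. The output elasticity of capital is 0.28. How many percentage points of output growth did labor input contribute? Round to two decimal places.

Labor's share = 1 − 0.28 = 0.72.
Contribution = share × growth = 0.72 × (-1.2) = -0.864 pp.

-0.86 pp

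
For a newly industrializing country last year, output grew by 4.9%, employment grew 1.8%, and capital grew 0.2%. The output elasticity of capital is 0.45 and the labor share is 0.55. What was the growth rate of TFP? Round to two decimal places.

Labor's share = 1 − 0.45 = 0.55.
Capital: 0.45 × 0.2 = 0.09 pp.
Employment: 0.55 × 1.8 = 0.99 pp.
TFP growth = 4.9 − 1.08 = 3.82%.

3.82%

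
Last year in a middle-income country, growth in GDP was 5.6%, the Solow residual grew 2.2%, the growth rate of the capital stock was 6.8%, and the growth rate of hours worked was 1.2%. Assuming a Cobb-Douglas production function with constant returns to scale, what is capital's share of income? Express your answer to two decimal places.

gY = gA + α·gK + (1−α)·gL, so gY − gA − gL = α(gK − gL).
5.6 − 2.2 − 1.2 = α × (6.8 − 1.2).
2.2 = 5.6 α, so α = 0.3929.

α = 0.39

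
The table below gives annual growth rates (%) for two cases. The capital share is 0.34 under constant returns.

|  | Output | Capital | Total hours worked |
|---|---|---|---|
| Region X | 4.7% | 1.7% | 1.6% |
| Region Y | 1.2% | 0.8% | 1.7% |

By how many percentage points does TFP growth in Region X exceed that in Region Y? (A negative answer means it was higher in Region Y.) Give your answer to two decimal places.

3.26 percentage points

Labor's share = 1 − 0.34 = 0.66.
Region X: TFP = 4.7 − 0.578 − 1.056 = 3.066%.
Region Y: TFP = 1.2 − 0.272 − 1.122 = -0.194%.
Difference = 3.066 − (-0.194) = 3.26 pp.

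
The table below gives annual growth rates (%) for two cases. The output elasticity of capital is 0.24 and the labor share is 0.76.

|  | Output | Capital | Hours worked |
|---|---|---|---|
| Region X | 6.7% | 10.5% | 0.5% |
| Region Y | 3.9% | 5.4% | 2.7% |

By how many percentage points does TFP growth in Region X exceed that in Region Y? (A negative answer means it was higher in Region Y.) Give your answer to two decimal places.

3.25 percentage points

Labor's share = 1 − 0.24 = 0.76.
Region X: TFP = 6.7 − 2.52 − 0.38 = 3.8%.
Region Y: TFP = 3.9 − 1.296 − 2.052 = 0.552%.
Difference = 3.8 − (0.552) = 3.248 pp.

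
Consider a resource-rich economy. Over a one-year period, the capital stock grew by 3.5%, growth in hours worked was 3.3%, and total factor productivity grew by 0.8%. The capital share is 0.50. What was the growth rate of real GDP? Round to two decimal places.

Real GDP growth was 4.20%.

Labor's share = 1 − 0.5 = 0.5.
The capital stock: 0.5 × 3.5 = 1.75 pp.
Hours worked: 0.5 × 3.3 = 1.65 pp.
Output growth = 0.8 + 3.4 = 4.2%.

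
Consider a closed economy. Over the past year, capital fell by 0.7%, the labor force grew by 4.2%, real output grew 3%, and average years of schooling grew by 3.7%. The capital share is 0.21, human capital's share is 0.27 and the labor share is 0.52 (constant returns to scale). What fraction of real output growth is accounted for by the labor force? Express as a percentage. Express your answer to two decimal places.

Labor's share = 1 − 0.21 − 0.27 = 0.52.
The labor force contributed 0.52 × 4.2 = 2.184 pp.
Share of growth = 2.184 / 3 × 100 = 72.8%.

The labor force accounted for 72.80% of growth.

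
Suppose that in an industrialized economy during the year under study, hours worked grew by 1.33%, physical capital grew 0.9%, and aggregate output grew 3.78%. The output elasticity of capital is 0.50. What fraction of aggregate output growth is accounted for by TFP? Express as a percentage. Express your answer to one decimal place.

70.5%

Labor's share = 1 − 0.5 = 0.5.
Physical capital: 0.5 × 0.9 = 0.45 pp.
Hours worked: 0.5 × 1.33 = 0.665 pp.
TFP growth = 3.78 − 1.115 = 2.665%.
TFP share of growth = 2.665 / 3.78 × 100 = 70.503%.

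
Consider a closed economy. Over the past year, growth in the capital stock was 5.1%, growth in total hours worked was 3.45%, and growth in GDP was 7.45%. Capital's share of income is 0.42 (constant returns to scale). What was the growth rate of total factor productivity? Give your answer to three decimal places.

Total factor productivity growth was 3.307%.

Labor's share = 1 − 0.42 = 0.58.
The capital stock: 0.42 × 5.1 = 2.142 pp.
Total hours worked: 0.58 × 3.45 = 2.001 pp.
TFP growth = 7.45 − 4.143 = 3.307%.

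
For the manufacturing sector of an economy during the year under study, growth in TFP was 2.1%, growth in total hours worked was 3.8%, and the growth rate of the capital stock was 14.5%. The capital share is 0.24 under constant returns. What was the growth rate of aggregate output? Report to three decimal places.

8.468%

Labor's share = 1 − 0.24 = 0.76.
The capital stock: 0.24 × 14.5 = 3.48 pp.
Total hours worked: 0.76 × 3.8 = 2.888 pp.
Output growth = 2.1 + 6.368 = 8.468%.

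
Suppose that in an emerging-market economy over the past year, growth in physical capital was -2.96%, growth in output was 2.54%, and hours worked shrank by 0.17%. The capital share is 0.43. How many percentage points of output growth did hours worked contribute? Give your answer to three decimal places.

Labor's share = 1 − 0.43 = 0.57.
Contribution = share × growth = 0.57 × (-0.17) = -0.0969 pp.

-0.097 pp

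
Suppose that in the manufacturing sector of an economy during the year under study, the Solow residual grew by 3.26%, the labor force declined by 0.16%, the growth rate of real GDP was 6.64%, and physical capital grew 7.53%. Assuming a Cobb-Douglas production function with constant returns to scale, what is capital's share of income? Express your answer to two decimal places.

gY = gA + α·gK + (1−α)·gL, so gY − gA − gL = α(gK − gL).
6.64 − 3.26 + 0.16 = α × (7.53 − (-0.16)).
3.54 = 7.69 α, so α = 0.4603.

α = 0.46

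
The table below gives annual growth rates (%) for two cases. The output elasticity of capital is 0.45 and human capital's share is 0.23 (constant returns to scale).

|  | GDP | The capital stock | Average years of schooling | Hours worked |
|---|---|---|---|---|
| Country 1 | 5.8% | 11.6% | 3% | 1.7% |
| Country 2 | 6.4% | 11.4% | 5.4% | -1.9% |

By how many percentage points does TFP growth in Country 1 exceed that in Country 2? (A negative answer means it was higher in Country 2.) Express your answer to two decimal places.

Labor's share = 1 − 0.45 − 0.23 = 0.32.
Country 1: TFP = 5.8 − 5.22 − 0.69 − 0.544 = -0.654%.
Country 2: TFP = 6.4 − 5.13 − 1.242 + 0.608 = 0.636%.
Difference = -0.654 − (0.636) = -1.29 pp.

-1.29 percentage points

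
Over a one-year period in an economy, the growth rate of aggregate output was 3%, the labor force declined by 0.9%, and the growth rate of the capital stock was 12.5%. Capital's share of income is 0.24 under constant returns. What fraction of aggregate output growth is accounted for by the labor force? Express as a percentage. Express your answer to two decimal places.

Labor's share = 1 − 0.24 = 0.76.
The labor force contributed 0.76 × (-0.9) = -0.684 pp.
Share of growth = -0.684 / 3 × 100 = -22.8%.

-22.80%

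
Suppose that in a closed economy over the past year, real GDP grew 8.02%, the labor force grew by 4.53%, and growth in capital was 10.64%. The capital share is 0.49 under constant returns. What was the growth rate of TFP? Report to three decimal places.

Labor's share = 1 − 0.49 = 0.51.
Capital: 0.49 × 10.64 = 5.2136 pp.
The labor force: 0.51 × 4.53 = 2.3103 pp.
TFP growth = 8.02 − 7.5239 = 0.4961%.

0.496%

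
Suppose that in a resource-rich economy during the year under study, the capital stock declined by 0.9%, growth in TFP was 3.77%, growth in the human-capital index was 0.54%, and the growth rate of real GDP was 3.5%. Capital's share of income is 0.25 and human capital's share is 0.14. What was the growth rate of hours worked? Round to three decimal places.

Labor's share = 1 − 0.25 − 0.14 = 0.61.
gY = gA + 0.25×(-0.9) + 0.14×0.54 + 0.61×g.
0.61×g = 3.5 − 3.77 + 0.1494 = -0.1206.
g = -0.1206 / 0.61 = -0.1977%.

-0.198%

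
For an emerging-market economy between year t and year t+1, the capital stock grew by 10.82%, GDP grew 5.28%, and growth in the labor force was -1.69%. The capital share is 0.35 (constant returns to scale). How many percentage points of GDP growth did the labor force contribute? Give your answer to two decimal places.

Labor's share = 1 − 0.35 = 0.65.
Contribution = share × growth = 0.65 × (-1.69) = -1.0985 pp.

-1.10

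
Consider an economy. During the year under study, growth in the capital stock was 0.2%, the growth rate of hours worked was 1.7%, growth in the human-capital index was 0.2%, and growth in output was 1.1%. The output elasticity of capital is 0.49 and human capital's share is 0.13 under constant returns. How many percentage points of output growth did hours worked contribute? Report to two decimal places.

Labor's share = 1 − 0.49 − 0.13 = 0.38.
Contribution = share × growth = 0.38 × 1.7 = 0.646 pp.

0.65 pp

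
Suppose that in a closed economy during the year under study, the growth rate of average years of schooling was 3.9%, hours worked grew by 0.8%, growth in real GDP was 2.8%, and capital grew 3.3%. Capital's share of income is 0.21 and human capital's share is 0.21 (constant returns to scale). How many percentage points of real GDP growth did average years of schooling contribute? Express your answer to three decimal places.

Contribution = share × growth = 0.21 × 3.9 = 0.819 pp.

0.819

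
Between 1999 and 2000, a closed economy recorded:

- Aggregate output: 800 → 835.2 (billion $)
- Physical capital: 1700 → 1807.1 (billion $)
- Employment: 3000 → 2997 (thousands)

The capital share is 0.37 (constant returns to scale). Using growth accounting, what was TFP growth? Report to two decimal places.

2.13%

Aggregate output growth = (835.2 − 800) / 800 = 4.4%.
Physical capital growth = (1807.1 − 1700) / 1700 = 6.3%.
Employment growth = (2997 − 3000) / 3000 = -0.1%.
Labor's share = 1 − 0.37 = 0.63.
Physical capital: 0.37 × 6.3 = 2.331 pp.
Employment: 0.63 × (-0.1) = -0.063 pp.
TFP growth = 4.4 − 2.268 = 2.132%.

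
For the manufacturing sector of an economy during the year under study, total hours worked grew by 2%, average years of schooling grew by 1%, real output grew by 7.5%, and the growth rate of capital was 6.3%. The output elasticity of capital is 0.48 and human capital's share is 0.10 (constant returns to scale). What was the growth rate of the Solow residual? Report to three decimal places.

Labor's share = 1 − 0.48 − 0.1 = 0.42.
Capital: 0.48 × 6.3 = 3.024 pp.
Average years of schooling: 0.1 × 1 = 0.1 pp.
Total hours worked: 0.42 × 2 = 0.84 pp.
TFP growth = 7.5 − 3.964 = 3.536%.

3.536%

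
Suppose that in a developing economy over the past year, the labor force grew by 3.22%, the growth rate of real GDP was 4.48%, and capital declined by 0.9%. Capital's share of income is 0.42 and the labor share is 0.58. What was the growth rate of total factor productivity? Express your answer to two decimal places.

Labor's share = 1 − 0.42 = 0.58.
Capital: 0.42 × (-0.9) = -0.378 pp.
The labor force: 0.58 × 3.22 = 1.8676 pp.
TFP growth = 4.48 − 1.4896 = 2.9904%.

2.99%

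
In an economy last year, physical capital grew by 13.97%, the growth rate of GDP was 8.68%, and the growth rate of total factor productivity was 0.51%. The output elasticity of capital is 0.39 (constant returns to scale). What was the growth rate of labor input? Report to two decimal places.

Labor's share = 1 − 0.39 = 0.61.
gY = gA + 0.39×13.97 + 0.61×g.
0.61×g = 8.68 − 0.51 − 5.4483 = 2.7217.
g = 2.7217 / 0.61 = 4.4618%.

4.46%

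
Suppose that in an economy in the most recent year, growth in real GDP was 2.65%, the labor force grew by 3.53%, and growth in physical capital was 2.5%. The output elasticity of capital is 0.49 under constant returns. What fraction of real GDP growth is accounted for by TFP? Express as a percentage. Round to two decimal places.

TFP accounted for -14.16% of growth.

Labor's share = 1 − 0.49 = 0.51.
Physical capital: 0.49 × 2.5 = 1.225 pp.
The labor force: 0.51 × 3.53 = 1.8003 pp.
TFP growth = 2.65 − 3.0253 = -0.3753%.
TFP share of growth = -0.3753 / 2.65 × 100 = -14.1623%.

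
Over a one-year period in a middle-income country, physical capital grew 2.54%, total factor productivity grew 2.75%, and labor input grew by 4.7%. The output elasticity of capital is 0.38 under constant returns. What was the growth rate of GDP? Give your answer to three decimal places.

Labor's share = 1 − 0.38 = 0.62.
Physical capital: 0.38 × 2.54 = 0.9652 pp.
Labor input: 0.62 × 4.7 = 2.914 pp.
Output growth = 2.75 + 3.8792 = 6.6292%.

GDP grew 6.629%.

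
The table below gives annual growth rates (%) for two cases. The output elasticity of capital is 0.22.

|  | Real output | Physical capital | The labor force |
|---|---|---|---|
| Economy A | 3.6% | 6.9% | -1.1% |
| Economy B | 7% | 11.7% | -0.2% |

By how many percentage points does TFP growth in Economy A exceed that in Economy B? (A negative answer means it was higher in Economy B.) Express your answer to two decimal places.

Labor's share = 1 − 0.22 = 0.78.
Economy A: TFP = 3.6 − 1.518 + 0.858 = 2.94%.
Economy B: TFP = 7 − 2.574 + 0.156 = 4.582%.
Difference = 2.94 − (4.582) = -1.642 pp.

-1.64 percentage points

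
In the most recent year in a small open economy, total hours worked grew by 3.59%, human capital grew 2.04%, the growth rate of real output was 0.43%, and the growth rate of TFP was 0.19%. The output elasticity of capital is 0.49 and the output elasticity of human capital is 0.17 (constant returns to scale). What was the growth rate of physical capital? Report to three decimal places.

Labor's share = 1 − 0.49 − 0.17 = 0.34.
gY = gA + 0.17×2.04 + 0.34×3.59 + 0.49×g.
0.49×g = 0.43 − 0.19 − 1.5674 = -1.3274.
g = -1.3274 / 0.49 = -2.70898%.

-2.709%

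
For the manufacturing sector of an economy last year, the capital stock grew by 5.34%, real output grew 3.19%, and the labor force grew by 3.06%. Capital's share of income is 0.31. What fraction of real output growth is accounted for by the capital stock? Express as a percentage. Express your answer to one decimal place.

The capital stock accounted for 51.9% of growth.

The capital stock contributed 0.31 × 5.34 = 1.6554 pp.
Share of growth = 1.6554 / 3.19 × 100 = 51.893%.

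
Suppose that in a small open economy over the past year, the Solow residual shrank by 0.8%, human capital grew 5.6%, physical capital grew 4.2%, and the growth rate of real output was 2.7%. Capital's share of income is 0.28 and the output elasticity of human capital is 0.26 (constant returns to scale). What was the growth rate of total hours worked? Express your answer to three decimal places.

Labor's share = 1 − 0.28 − 0.26 = 0.46.
gY = gA + 0.28×4.2 + 0.26×5.6 + 0.46×g.
0.46×g = 2.7 + 0.8 − 2.632 = 0.868.
g = 0.868 / 0.46 = 1.88696%.

Total hours worked growth was 1.887%.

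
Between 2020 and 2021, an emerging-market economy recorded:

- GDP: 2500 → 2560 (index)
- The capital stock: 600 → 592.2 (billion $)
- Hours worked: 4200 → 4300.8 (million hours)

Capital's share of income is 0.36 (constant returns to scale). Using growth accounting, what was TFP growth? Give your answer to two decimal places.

TFP grew 1.33%.

GDP growth = (2560 − 2500) / 2500 = 2.4%.
The capital stock growth = (592.2 − 600) / 600 = -1.3%.
Hours worked growth = (4300.8 − 4200) / 4200 = 2.4%.
Labor's share = 1 − 0.36 = 0.64.
The capital stock: 0.36 × (-1.3) = -0.468 pp.
Hours worked: 0.64 × 2.4 = 1.536 pp.
TFP growth = 2.4 − 1.068 = 1.332%.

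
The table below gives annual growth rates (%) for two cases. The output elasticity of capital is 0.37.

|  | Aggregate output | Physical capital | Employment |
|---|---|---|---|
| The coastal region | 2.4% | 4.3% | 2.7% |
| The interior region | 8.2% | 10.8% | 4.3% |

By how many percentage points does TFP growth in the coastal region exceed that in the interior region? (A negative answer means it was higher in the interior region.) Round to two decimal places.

Labor's share = 1 − 0.37 = 0.63.
The coastal region: TFP = 2.4 − 1.591 − 1.701 = -0.892%.
The interior region: TFP = 8.2 − 3.996 − 2.709 = 1.495%.
Difference = -0.892 − (1.495) = -2.387 pp.

-2.39 percentage points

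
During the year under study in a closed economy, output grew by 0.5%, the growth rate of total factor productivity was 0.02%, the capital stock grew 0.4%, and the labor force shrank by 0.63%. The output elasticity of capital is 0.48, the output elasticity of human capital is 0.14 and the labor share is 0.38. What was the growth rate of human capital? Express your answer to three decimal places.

Labor's share = 1 − 0.48 − 0.14 = 0.38.
gY = gA + 0.48×0.4 + 0.38×(-0.63) + 0.14×g.
0.14×g = 0.5 − 0.02 + 0.0474 = 0.5274.
g = 0.5274 / 0.14 = 3.76714%.

3.767%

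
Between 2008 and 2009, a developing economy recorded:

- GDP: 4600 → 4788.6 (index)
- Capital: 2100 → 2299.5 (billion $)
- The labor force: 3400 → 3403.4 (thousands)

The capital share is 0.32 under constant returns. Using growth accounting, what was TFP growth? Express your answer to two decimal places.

GDP growth = (4788.6 − 4600) / 4600 = 4.1%.
Capital growth = (2299.5 − 2100) / 2100 = 9.5%.
The labor force growth = (3403.4 − 3400) / 3400 = 0.1%.
Labor's share = 1 − 0.32 = 0.68.
Capital: 0.32 × 9.5 = 3.04 pp.
The labor force: 0.68 × 0.1 = 0.068 pp.
TFP growth = 4.1 − 3.108 = 0.992%.

TFP growth was 0.99%.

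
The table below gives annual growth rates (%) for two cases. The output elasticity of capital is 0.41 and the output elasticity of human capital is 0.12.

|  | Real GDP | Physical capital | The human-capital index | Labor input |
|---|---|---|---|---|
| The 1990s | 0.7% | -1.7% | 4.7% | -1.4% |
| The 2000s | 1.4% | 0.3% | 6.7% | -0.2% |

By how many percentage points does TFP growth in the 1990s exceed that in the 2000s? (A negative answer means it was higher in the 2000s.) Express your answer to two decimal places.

Labor's share = 1 − 0.41 − 0.12 = 0.47.
The 1990s: TFP = 0.7 + 0.697 − 0.564 + 0.658 = 1.491%.
The 2000s: TFP = 1.4 − 0.123 − 0.804 + 0.094 = 0.567%.
Difference = 1.491 − (0.567) = 0.924 pp.

0.92 percentage points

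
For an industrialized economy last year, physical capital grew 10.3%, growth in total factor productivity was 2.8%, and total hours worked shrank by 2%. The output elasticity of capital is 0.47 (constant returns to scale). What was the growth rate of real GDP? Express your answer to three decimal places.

Real GDP grew 6.581%.

Labor's share = 1 − 0.47 = 0.53.
Physical capital: 0.47 × 10.3 = 4.841 pp.
Total hours worked: 0.53 × (-2) = -1.06 pp.
Output growth = 2.8 + 3.781 = 6.581%.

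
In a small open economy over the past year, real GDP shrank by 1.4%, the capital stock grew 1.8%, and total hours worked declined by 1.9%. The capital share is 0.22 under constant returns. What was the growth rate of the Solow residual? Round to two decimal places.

-0.31%

Labor's share = 1 − 0.22 = 0.78.
The capital stock: 0.22 × 1.8 = 0.396 pp.
Total hours worked: 0.78 × (-1.9) = -1.482 pp.
TFP growth = -1.4 + 1.086 = -0.314%.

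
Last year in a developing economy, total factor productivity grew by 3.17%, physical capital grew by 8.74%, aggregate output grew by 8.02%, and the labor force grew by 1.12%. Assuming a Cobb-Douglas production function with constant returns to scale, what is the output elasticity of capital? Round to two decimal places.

gY = gA + α·gK + (1−α)·gL, so gY − gA − gL = α(gK − gL).
8.02 − 3.17 − 1.12 = α × (8.74 − 1.12).
3.73 = 7.62 α, so α = 0.4895.

The output elasticity of capital is 0.49.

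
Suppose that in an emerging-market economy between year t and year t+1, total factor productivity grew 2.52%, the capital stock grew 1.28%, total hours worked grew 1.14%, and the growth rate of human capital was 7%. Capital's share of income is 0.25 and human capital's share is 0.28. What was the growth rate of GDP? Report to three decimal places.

5.336%

Labor's share = 1 − 0.25 − 0.28 = 0.47.
The capital stock: 0.25 × 1.28 = 0.32 pp.
Human capital: 0.28 × 7 = 1.96 pp.
Total hours worked: 0.47 × 1.14 = 0.5358 pp.
Output growth = 2.52 + 2.8158 = 5.3358%.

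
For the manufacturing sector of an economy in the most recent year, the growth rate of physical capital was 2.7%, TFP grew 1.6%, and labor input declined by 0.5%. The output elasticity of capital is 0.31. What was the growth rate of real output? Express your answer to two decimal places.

Labor's share = 1 − 0.31 = 0.69.
Physical capital: 0.31 × 2.7 = 0.837 pp.
Labor input: 0.69 × (-0.5) = -0.345 pp.
Output growth = 1.6 + 0.492 = 2.092%.

Real output grew 2.09%.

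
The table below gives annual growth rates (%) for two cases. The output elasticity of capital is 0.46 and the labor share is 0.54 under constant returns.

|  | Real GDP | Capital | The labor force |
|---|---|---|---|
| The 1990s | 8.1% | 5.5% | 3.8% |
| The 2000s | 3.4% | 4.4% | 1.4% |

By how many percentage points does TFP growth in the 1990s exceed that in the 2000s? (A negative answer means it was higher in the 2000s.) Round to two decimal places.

Labor's share = 1 − 0.46 = 0.54.
The 1990s: TFP = 8.1 − 2.53 − 2.052 = 3.518%.
The 2000s: TFP = 3.4 − 2.024 − 0.756 = 0.62%.
Difference = 3.518 − (0.62) = 2.898 pp.

2.90 percentage points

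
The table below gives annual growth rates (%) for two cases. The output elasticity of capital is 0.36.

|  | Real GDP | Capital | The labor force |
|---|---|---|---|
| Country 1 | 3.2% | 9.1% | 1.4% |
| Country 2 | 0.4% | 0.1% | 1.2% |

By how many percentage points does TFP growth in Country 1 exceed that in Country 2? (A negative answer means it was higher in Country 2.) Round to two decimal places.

Labor's share = 1 − 0.36 = 0.64.
Country 1: TFP = 3.2 − 3.276 − 0.896 = -0.972%.
Country 2: TFP = 0.4 − 0.036 − 0.768 = -0.404%.
Difference = -0.972 − (-0.404) = -0.568 pp.

-0.57 percentage points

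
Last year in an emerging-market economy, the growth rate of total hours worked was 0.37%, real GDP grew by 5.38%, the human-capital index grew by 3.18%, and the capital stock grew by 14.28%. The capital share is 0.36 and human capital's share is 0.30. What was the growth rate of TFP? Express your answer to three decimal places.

Labor's share = 1 − 0.36 − 0.3 = 0.34.
The capital stock: 0.36 × 14.28 = 5.1408 pp.
The human-capital index: 0.3 × 3.18 = 0.954 pp.
Total hours worked: 0.34 × 0.37 = 0.1258 pp.
TFP growth = 5.38 − 6.2206 = -0.8406%.

-0.841%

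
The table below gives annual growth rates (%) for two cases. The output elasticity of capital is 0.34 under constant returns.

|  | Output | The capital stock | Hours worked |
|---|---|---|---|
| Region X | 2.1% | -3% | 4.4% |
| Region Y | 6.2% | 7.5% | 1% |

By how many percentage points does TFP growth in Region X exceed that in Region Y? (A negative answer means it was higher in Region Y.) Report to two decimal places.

Labor's share = 1 − 0.34 = 0.66.
Region X: TFP = 2.1 + 1.02 − 2.904 = 0.216%.
Region Y: TFP = 6.2 − 2.55 − 0.66 = 2.99%.
Difference = 0.216 − (2.99) = -2.774 pp.

-2.77 percentage points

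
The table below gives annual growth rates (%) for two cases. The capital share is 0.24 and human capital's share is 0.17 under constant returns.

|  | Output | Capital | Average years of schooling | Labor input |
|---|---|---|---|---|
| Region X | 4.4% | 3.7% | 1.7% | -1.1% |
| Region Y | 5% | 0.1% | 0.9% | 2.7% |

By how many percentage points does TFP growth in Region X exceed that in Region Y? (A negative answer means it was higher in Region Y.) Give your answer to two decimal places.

Labor's share = 1 − 0.24 − 0.17 = 0.59.
Region X: TFP = 4.4 − 0.888 − 0.289 + 0.649 = 3.872%.
Region Y: TFP = 5 − 0.024 − 0.153 − 1.593 = 3.23%.
Difference = 3.872 − (3.23) = 0.642 pp.

0.64 percentage points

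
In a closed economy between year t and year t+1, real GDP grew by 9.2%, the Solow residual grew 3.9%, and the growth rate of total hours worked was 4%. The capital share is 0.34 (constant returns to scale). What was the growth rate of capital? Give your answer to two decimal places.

7.82%

Labor's share = 1 − 0.34 = 0.66.
gY = gA + 0.66×4 + 0.34×g.
0.34×g = 9.2 − 3.9 − 2.64 = 2.66.
g = 2.66 / 0.34 = 7.8235%.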